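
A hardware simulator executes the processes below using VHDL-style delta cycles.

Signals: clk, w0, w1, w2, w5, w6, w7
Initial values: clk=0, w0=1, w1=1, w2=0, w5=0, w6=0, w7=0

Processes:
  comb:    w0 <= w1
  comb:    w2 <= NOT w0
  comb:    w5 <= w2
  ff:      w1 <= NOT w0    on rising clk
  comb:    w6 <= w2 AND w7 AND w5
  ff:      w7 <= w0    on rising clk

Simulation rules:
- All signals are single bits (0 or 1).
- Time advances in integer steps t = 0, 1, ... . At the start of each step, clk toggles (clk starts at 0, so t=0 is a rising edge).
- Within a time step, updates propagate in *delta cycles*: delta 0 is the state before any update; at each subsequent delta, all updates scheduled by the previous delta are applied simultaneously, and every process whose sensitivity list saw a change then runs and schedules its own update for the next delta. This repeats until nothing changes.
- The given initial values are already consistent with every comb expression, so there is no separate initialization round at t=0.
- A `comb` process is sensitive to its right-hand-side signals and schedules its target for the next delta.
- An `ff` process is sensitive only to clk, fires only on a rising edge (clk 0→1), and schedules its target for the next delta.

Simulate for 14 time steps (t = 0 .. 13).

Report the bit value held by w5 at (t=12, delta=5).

[bits: clk,w2,w1,w5,w6,w0,w7]
t=0: Δ0=0010010 Δ1=1010010 Δ2=1000011 Δ3=1000001 Δ4=1100001 Δ5=1101001 Δ6=1101101 | 6Δ
t=1: Δ0=1101101 Δ1=0101101 | 1Δ
t=2: Δ0=0101101 Δ1=1101101 Δ2=1111100 Δ3=1111010 Δ4=1011010 Δ5=1010010 | 5Δ
t=3: Δ0=1010010 Δ1=0010010 | 1Δ
t=4: Δ0=0010010 Δ1=1010010 Δ2=1000011 Δ3=1000001 Δ4=1100001 Δ5=1101001 Δ6=1101101 | 6Δ
t=5: Δ0=1101101 Δ1=0101101 | 1Δ
t=6: Δ0=0101101 Δ1=1101101 Δ2=1111100 Δ3=1111010 Δ4=1011010 Δ5=1010010 | 5Δ
t=7: Δ0=1010010 Δ1=0010010 | 1Δ
t=8: Δ0=0010010 Δ1=1010010 Δ2=1000011 Δ3=1000001 Δ4=1100001 Δ5=1101001 Δ6=1101101 | 6Δ
t=9: Δ0=1101101 Δ1=0101101 | 1Δ
t=10: Δ0=0101101 Δ1=1101101 Δ2=1111100 Δ3=1111010 Δ4=1011010 Δ5=1010010 | 5Δ
t=11: Δ0=1010010 Δ1=0010010 | 1Δ
t=12: Δ0=0010010 Δ1=1010010 Δ2=1000011 Δ3=1000001 Δ4=1100001 Δ5=1101001 Δ6=1101101 | 6Δ
t=13: Δ0=1101101 Δ1=0101101 | 1Δ

1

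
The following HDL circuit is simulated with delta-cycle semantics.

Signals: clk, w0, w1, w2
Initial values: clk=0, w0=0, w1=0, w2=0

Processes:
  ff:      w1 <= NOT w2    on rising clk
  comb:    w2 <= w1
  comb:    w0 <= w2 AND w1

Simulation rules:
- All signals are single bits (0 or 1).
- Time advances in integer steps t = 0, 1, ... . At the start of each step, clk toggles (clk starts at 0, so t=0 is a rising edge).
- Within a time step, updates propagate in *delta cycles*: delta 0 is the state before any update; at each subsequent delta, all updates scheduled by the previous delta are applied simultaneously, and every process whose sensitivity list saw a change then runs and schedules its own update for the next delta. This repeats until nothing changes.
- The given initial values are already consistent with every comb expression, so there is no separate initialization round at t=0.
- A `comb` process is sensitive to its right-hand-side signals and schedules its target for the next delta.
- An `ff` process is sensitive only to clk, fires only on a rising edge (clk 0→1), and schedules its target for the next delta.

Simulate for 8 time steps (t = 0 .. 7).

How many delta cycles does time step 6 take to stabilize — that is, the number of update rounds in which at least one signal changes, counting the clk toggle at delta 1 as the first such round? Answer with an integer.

t=0 Δ0: clk=0 w0=0 w2=0 w1=0
  Δ1: clk:0→1
  Δ2: w1:0→1
  Δ3: w2:0→1
  Δ4: w0:0→1
  (4Δ to stable)
t=1 Δ0: clk=1 w0=1 w2=1 w1=1
  Δ1: clk:1→0
  (1Δ to stable)
t=2 Δ0: clk=0 w0=1 w2=1 w1=1
  Δ1: clk:0→1
  Δ2: w1:1→0
  Δ3: w0:1→0, w2:1→0
  (3Δ to stable)
t=3 Δ0: clk=1 w0=0 w2=0 w1=0
  Δ1: clk:1→0
  (1Δ to stable)
t=4 Δ0: clk=0 w0=0 w2=0 w1=0
  Δ1: clk:0→1
  Δ2: w1:0→1
  Δ3: w2:0→1
  Δ4: w0:0→1
  (4Δ to stable)
t=5 Δ0: clk=1 w0=1 w2=1 w1=1
  Δ1: clk:1→0
  (1Δ to stable)
t=6 Δ0: clk=0 w0=1 w2=1 w1=1
  Δ1: clk:0→1
  Δ2: w1:1→0
  Δ3: w0:1→0, w2:1→0
  (3Δ to stable)
t=7 Δ0: clk=1 w0=0 w2=0 w1=0
  Δ1: clk:1→0
  (1Δ to stable)

3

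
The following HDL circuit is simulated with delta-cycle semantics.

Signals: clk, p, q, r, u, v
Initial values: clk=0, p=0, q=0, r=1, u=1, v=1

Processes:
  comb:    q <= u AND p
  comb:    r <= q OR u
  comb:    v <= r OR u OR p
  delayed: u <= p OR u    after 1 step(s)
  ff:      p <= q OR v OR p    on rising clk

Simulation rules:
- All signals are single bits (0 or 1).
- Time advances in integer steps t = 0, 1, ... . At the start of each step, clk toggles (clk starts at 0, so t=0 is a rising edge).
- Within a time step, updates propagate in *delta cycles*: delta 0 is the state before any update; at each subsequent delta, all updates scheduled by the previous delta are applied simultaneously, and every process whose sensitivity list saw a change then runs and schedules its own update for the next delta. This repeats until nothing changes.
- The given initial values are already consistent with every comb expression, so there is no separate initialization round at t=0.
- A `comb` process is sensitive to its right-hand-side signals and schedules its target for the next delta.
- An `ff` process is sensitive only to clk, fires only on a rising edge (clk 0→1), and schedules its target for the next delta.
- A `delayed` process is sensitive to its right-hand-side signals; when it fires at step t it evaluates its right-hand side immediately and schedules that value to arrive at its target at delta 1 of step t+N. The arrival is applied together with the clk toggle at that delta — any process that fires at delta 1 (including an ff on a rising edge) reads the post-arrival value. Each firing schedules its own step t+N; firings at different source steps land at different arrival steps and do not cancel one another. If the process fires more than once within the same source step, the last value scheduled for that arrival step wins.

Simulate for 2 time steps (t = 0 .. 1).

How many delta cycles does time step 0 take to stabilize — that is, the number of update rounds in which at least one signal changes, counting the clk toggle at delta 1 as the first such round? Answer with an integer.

t=0 Δ0: r=1 v=1 p=0 q=0 u=1 clk=0
  Δ1: clk:0→1
  Δ2: p:0→1
  Δ3: q:0→1
  (3Δ to stable)
t=1 Δ0: r=1 v=1 p=1 q=1 u=1 clk=1
  Δ1: clk:1→0
  (1Δ to stable)

3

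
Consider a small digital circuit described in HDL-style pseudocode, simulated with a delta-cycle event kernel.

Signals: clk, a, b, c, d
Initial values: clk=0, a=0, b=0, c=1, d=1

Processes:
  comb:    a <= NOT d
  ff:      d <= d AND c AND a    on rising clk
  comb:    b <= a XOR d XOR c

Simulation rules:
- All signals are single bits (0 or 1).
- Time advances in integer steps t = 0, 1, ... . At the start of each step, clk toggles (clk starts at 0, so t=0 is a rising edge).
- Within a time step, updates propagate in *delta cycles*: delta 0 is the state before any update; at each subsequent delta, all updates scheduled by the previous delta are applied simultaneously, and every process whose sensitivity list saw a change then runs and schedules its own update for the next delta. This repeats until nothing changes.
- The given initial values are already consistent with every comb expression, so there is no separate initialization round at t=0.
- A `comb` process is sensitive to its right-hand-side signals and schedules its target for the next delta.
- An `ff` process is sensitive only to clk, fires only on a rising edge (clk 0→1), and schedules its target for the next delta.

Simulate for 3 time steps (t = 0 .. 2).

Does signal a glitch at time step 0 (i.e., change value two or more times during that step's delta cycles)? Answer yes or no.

no

t0.Δ0 b=0 a=0 d=1 clk=0 c=1
t0.Δ1 b=0 a=0 d=1 clk=1 c=1
t0.Δ2 b=0 a=0 d=0 clk=1 c=1
t0.Δ3 b=1 a=1 d=0 clk=1 c=1
t0.Δ4 b=0 a=1 d=0 clk=1 c=1
t1.Δ0 b=0 a=1 d=0 clk=1 c=1
t1.Δ1 b=0 a=1 d=0 clk=0 c=1
t2.Δ0 b=0 a=1 d=0 clk=0 c=1
t2.Δ1 b=0 a=1 d=0 clk=1 c=1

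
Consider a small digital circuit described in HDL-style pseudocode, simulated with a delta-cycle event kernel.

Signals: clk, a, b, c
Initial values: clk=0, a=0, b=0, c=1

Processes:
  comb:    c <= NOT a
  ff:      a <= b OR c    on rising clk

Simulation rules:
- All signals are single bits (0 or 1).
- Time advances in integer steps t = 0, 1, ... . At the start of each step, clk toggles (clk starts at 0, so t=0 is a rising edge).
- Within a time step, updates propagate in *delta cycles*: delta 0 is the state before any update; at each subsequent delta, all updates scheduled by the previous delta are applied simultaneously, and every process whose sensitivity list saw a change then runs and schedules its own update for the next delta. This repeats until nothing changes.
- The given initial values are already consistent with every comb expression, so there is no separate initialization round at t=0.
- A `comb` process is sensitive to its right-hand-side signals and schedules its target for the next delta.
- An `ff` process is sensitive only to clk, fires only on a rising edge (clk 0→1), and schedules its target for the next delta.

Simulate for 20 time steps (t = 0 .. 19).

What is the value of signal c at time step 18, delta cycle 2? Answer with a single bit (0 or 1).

t=0 Δ0: b=0 clk=0 a=0 c=1
  Δ1: clk:0→1
  Δ2: a:0→1
  Δ3: c:1→0
  (3Δ to stable)
t=1 Δ0: b=0 clk=1 a=1 c=0
  Δ1: clk:1→0
  (1Δ to stable)
t=2 Δ0: b=0 clk=0 a=1 c=0
  Δ1: clk:0→1
  Δ2: a:1→0
  Δ3: c:0→1
  (3Δ to stable)
t=3 Δ0: b=0 clk=1 a=0 c=1
  Δ1: clk:1→0
  (1Δ to stable)
t=4 Δ0: b=0 clk=0 a=0 c=1
  Δ1: clk:0→1
  Δ2: a:0→1
  Δ3: c:1→0
  (3Δ to stable)
t=5 Δ0: b=0 clk=1 a=1 c=0
  Δ1: clk:1→0
  (1Δ to stable)
t=6 Δ0: b=0 clk=0 a=1 c=0
  Δ1: clk:0→1
  Δ2: a:1→0
  Δ3: c:0→1
  (3Δ to stable)
t=7 Δ0: b=0 clk=1 a=0 c=1
  Δ1: clk:1→0
  (1Δ to stable)
t=8 Δ0: b=0 clk=0 a=0 c=1
  Δ1: clk:0→1
  Δ2: a:0→1
  Δ3: c:1→0
  (3Δ to stable)
t=9 Δ0: b=0 clk=1 a=1 c=0
  Δ1: clk:1→0
  (1Δ to stable)
t=10 Δ0: b=0 clk=0 a=1 c=0
  Δ1: clk:0→1
  Δ2: a:1→0
  Δ3: c:0→1
  (3Δ to stable)
t=11 Δ0: b=0 clk=1 a=0 c=1
  Δ1: clk:1→0
  (1Δ to stable)
t=12 Δ0: b=0 clk=0 a=0 c=1
  Δ1: clk:0→1
  Δ2: a:0→1
  Δ3: c:1→0
  (3Δ to stable)
t=13 Δ0: b=0 clk=1 a=1 c=0
  Δ1: clk:1→0
  (1Δ to stable)
t=14 Δ0: b=0 clk=0 a=1 c=0
  Δ1: clk:0→1
  Δ2: a:1→0
  Δ3: c:0→1
  (3Δ to stable)
t=15 Δ0: b=0 clk=1 a=0 c=1
  Δ1: clk:1→0
  (1Δ to stable)
t=16 Δ0: b=0 clk=0 a=0 c=1
  Δ1: clk:0→1
  Δ2: a:0→1
  Δ3: c:1→0
  (3Δ to stable)
t=17 Δ0: b=0 clk=1 a=1 c=0
  Δ1: clk:1→0
  (1Δ to stable)
t=18 Δ0: b=0 clk=0 a=1 c=0
  Δ1: clk:0→1
  Δ2: a:1→0
  Δ3: c:0→1
  (3Δ to stable)
t=19 Δ0: b=0 clk=1 a=0 c=1
  Δ1: clk:1→0
  (1Δ to stable)

0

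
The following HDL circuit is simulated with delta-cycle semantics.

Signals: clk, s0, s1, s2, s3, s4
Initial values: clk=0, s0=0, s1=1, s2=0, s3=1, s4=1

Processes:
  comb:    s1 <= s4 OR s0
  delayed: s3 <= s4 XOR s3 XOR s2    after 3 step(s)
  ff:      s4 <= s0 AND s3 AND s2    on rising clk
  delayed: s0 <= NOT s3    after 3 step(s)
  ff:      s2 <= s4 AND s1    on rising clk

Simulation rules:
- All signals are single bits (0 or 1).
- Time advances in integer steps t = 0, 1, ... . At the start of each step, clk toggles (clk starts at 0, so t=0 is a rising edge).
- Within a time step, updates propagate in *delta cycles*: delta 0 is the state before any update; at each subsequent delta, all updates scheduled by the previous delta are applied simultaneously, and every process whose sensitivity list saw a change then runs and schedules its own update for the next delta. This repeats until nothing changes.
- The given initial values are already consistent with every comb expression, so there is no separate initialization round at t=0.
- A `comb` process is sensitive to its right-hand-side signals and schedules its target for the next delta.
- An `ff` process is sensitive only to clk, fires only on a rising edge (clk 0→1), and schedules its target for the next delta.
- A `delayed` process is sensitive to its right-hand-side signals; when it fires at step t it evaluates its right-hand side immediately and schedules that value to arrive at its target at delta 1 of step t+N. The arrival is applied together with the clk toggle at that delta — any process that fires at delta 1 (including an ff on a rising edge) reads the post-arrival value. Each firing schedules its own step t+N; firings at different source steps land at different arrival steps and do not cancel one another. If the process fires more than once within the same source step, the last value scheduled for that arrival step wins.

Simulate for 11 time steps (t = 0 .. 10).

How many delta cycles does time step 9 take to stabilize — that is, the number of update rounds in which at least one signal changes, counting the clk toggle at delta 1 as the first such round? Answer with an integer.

2

t=0 Δ0: s4=1 s0=0 s2=0 s3=1 clk=0 s1=1
  Δ1: clk:0→1
  Δ2: s4:1→0, s2:0→1
  Δ3: s1:1→0
  (3Δ to stable)
t=1 Δ0: s4=0 s0=0 s2=1 s3=1 clk=1 s1=0
  Δ1: clk:1→0
  (1Δ to stable)
t=2 Δ0: s4=0 s0=0 s2=1 s3=1 clk=0 s1=0
  Δ1: clk:0→1
  Δ2: s2:1→0
  (2Δ to stable)
t=3 Δ0: s4=0 s0=0 s2=0 s3=1 clk=1 s1=0
  Δ1: s3:1→0, clk:1→0
  (1Δ to stable)
t=4 Δ0: s4=0 s0=0 s2=0 s3=0 clk=0 s1=0
  Δ1: clk:0→1
  (1Δ to stable)
t=5 Δ0: s4=0 s0=0 s2=0 s3=0 clk=1 s1=0
  Δ1: s3:0→1, clk:1→0
  (1Δ to stable)
t=6 Δ0: s4=0 s0=0 s2=0 s3=1 clk=0 s1=0
  Δ1: s0:0→1, s3:1→0, clk:0→1
  Δ2: s1:0→1
  (2Δ to stable)
t=7 Δ0: s4=0 s0=1 s2=0 s3=0 clk=1 s1=1
  Δ1: clk:1→0
  (1Δ to stable)
t=8 Δ0: s4=0 s0=1 s2=0 s3=0 clk=0 s1=1
  Δ1: s0:1→0, s3:0→1, clk:0→1
  Δ2: s1:1→0
  (2Δ to stable)
t=9 Δ0: s4=0 s0=0 s2=0 s3=1 clk=1 s1=0
  Δ1: s0:0→1, s3:1→0, clk:1→0
  Δ2: s1:0→1
  (2Δ to stable)
t=10 Δ0: s4=0 s0=1 s2=0 s3=0 clk=0 s1=1
  Δ1: clk:0→1
  (1Δ to stable)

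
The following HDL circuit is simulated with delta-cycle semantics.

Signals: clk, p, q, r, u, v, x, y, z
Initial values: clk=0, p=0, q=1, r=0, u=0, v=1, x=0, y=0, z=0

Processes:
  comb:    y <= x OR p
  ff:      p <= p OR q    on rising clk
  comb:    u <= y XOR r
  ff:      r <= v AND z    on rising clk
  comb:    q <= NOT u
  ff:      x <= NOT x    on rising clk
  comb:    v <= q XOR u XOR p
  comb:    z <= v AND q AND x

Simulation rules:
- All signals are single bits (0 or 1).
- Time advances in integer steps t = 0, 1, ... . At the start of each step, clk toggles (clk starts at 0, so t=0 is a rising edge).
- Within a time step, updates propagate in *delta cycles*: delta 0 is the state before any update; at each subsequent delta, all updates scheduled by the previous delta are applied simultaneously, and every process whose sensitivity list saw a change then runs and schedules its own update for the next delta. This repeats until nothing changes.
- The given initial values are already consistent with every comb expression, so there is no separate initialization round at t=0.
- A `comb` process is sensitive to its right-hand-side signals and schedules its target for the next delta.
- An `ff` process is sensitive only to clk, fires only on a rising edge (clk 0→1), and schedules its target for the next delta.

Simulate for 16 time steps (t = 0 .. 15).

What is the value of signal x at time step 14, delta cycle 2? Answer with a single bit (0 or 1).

t0.Δ0 q=1 v=1 p=0 clk=0 r=0 y=0 x=0 u=0 z=0
t0.Δ1 q=1 v=1 p=0 clk=1 r=0 y=0 x=0 u=0 z=0
t0.Δ2 q=1 v=1 p=1 clk=1 r=0 y=0 x=1 u=0 z=0
t0.Δ3 q=1 v=0 p=1 clk=1 r=0 y=1 x=1 u=0 z=1
t0.Δ4 q=1 v=0 p=1 clk=1 r=0 y=1 x=1 u=1 z=0
t0.Δ5 q=0 v=1 p=1 clk=1 r=0 y=1 x=1 u=1 z=0
t0.Δ6 q=0 v=0 p=1 clk=1 r=0 y=1 x=1 u=1 z=0
t1.Δ0 q=0 v=0 p=1 clk=1 r=0 y=1 x=1 u=1 z=0
t1.Δ1 q=0 v=0 p=1 clk=0 r=0 y=1 x=1 u=1 z=0
t2.Δ0 q=0 v=0 p=1 clk=0 r=0 y=1 x=1 u=1 z=0
t2.Δ1 q=0 v=0 p=1 clk=1 r=0 y=1 x=1 u=1 z=0
t2.Δ2 q=0 v=0 p=1 clk=1 r=0 y=1 x=0 u=1 z=0
t3.Δ0 q=0 v=0 p=1 clk=1 r=0 y=1 x=0 u=1 z=0
t3.Δ1 q=0 v=0 p=1 clk=0 r=0 y=1 x=0 u=1 z=0
t4.Δ0 q=0 v=0 p=1 clk=0 r=0 y=1 x=0 u=1 z=0
t4.Δ1 q=0 v=0 p=1 clk=1 r=0 y=1 x=0 u=1 z=0
t4.Δ2 q=0 v=0 p=1 clk=1 r=0 y=1 x=1 u=1 z=0
t5.Δ0 q=0 v=0 p=1 clk=1 r=0 y=1 x=1 u=1 z=0
t5.Δ1 q=0 v=0 p=1 clk=0 r=0 y=1 x=1 u=1 z=0
t6.Δ0 q=0 v=0 p=1 clk=0 r=0 y=1 x=1 u=1 z=0
t6.Δ1 q=0 v=0 p=1 clk=1 r=0 y=1 x=1 u=1 z=0
t6.Δ2 q=0 v=0 p=1 clk=1 r=0 y=1 x=0 u=1 z=0
t7.Δ0 q=0 v=0 p=1 clk=1 r=0 y=1 x=0 u=1 z=0
t7.Δ1 q=0 v=0 p=1 clk=0 r=0 y=1 x=0 u=1 z=0
t8.Δ0 q=0 v=0 p=1 clk=0 r=0 y=1 x=0 u=1 z=0
t8.Δ1 q=0 v=0 p=1 clk=1 r=0 y=1 x=0 u=1 z=0
t8.Δ2 q=0 v=0 p=1 clk=1 r=0 y=1 x=1 u=1 z=0
t9.Δ0 q=0 v=0 p=1 clk=1 r=0 y=1 x=1 u=1 z=0
t9.Δ1 q=0 v=0 p=1 clk=0 r=0 y=1 x=1 u=1 z=0
t10.Δ0 q=0 v=0 p=1 clk=0 r=0 y=1 x=1 u=1 z=0
t10.Δ1 q=0 v=0 p=1 clk=1 r=0 y=1 x=1 u=1 z=0
t10.Δ2 q=0 v=0 p=1 clk=1 r=0 y=1 x=0 u=1 z=0
t11.Δ0 q=0 v=0 p=1 clk=1 r=0 y=1 x=0 u=1 z=0
t11.Δ1 q=0 v=0 p=1 clk=0 r=0 y=1 x=0 u=1 z=0
t12.Δ0 q=0 v=0 p=1 clk=0 r=0 y=1 x=0 u=1 z=0
t12.Δ1 q=0 v=0 p=1 clk=1 r=0 y=1 x=0 u=1 z=0
t12.Δ2 q=0 v=0 p=1 clk=1 r=0 y=1 x=1 u=1 z=0
t13.Δ0 q=0 v=0 p=1 clk=1 r=0 y=1 x=1 u=1 z=0
t13.Δ1 q=0 v=0 p=1 clk=0 r=0 y=1 x=1 u=1 z=0
t14.Δ0 q=0 v=0 p=1 clk=0 r=0 y=1 x=1 u=1 z=0
t14.Δ1 q=0 v=0 p=1 clk=1 r=0 y=1 x=1 u=1 z=0
t14.Δ2 q=0 v=0 p=1 clk=1 r=0 y=1 x=0 u=1 z=0
t15.Δ0 q=0 v=0 p=1 clk=1 r=0 y=1 x=0 u=1 z=0
t15.Δ1 q=0 v=0 p=1 clk=0 r=0 y=1 x=0 u=1 z=0

0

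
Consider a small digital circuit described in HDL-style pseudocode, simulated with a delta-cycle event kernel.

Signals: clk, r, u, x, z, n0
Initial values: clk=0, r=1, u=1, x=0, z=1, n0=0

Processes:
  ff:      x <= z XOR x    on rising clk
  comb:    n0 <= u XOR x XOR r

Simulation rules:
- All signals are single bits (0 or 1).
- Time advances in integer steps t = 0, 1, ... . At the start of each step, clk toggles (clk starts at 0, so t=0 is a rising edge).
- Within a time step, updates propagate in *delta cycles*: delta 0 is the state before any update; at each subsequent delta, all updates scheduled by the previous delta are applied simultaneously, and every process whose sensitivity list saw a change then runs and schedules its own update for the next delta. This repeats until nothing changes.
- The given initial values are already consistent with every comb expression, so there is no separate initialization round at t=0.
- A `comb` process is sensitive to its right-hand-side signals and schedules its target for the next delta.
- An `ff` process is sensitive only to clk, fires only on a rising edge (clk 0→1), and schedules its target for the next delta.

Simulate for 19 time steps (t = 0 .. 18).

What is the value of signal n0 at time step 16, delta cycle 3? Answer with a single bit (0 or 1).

t0.Δ0 z=1 r=1 clk=0 n0=0 u=1 x=0
t0.Δ1 z=1 r=1 clk=1 n0=0 u=1 x=0
t0.Δ2 z=1 r=1 clk=1 n0=0 u=1 x=1
t0.Δ3 z=1 r=1 clk=1 n0=1 u=1 x=1
t1.Δ0 z=1 r=1 clk=1 n0=1 u=1 x=1
t1.Δ1 z=1 r=1 clk=0 n0=1 u=1 x=1
t2.Δ0 z=1 r=1 clk=0 n0=1 u=1 x=1
t2.Δ1 z=1 r=1 clk=1 n0=1 u=1 x=1
t2.Δ2 z=1 r=1 clk=1 n0=1 u=1 x=0
t2.Δ3 z=1 r=1 clk=1 n0=0 u=1 x=0
t3.Δ0 z=1 r=1 clk=1 n0=0 u=1 x=0
t3.Δ1 z=1 r=1 clk=0 n0=0 u=1 x=0
t4.Δ0 z=1 r=1 clk=0 n0=0 u=1 x=0
t4.Δ1 z=1 r=1 clk=1 n0=0 u=1 x=0
t4.Δ2 z=1 r=1 clk=1 n0=0 u=1 x=1
t4.Δ3 z=1 r=1 clk=1 n0=1 u=1 x=1
t5.Δ0 z=1 r=1 clk=1 n0=1 u=1 x=1
t5.Δ1 z=1 r=1 clk=0 n0=1 u=1 x=1
t6.Δ0 z=1 r=1 clk=0 n0=1 u=1 x=1
t6.Δ1 z=1 r=1 clk=1 n0=1 u=1 x=1
t6.Δ2 z=1 r=1 clk=1 n0=1 u=1 x=0
t6.Δ3 z=1 r=1 clk=1 n0=0 u=1 x=0
t7.Δ0 z=1 r=1 clk=1 n0=0 u=1 x=0
t7.Δ1 z=1 r=1 clk=0 n0=0 u=1 x=0
t8.Δ0 z=1 r=1 clk=0 n0=0 u=1 x=0
t8.Δ1 z=1 r=1 clk=1 n0=0 u=1 x=0
t8.Δ2 z=1 r=1 clk=1 n0=0 u=1 x=1
t8.Δ3 z=1 r=1 clk=1 n0=1 u=1 x=1
t9.Δ0 z=1 r=1 clk=1 n0=1 u=1 x=1
t9.Δ1 z=1 r=1 clk=0 n0=1 u=1 x=1
t10.Δ0 z=1 r=1 clk=0 n0=1 u=1 x=1
t10.Δ1 z=1 r=1 clk=1 n0=1 u=1 x=1
t10.Δ2 z=1 r=1 clk=1 n0=1 u=1 x=0
t10.Δ3 z=1 r=1 clk=1 n0=0 u=1 x=0
t11.Δ0 z=1 r=1 clk=1 n0=0 u=1 x=0
t11.Δ1 z=1 r=1 clk=0 n0=0 u=1 x=0
t12.Δ0 z=1 r=1 clk=0 n0=0 u=1 x=0
t12.Δ1 z=1 r=1 clk=1 n0=0 u=1 x=0
t12.Δ2 z=1 r=1 clk=1 n0=0 u=1 x=1
t12.Δ3 z=1 r=1 clk=1 n0=1 u=1 x=1
t13.Δ0 z=1 r=1 clk=1 n0=1 u=1 x=1
t13.Δ1 z=1 r=1 clk=0 n0=1 u=1 x=1
t14.Δ0 z=1 r=1 clk=0 n0=1 u=1 x=1
t14.Δ1 z=1 r=1 clk=1 n0=1 u=1 x=1
t14.Δ2 z=1 r=1 clk=1 n0=1 u=1 x=0
t14.Δ3 z=1 r=1 clk=1 n0=0 u=1 x=0
t15.Δ0 z=1 r=1 clk=1 n0=0 u=1 x=0
t15.Δ1 z=1 r=1 clk=0 n0=0 u=1 x=0
t16.Δ0 z=1 r=1 clk=0 n0=0 u=1 x=0
t16.Δ1 z=1 r=1 clk=1 n0=0 u=1 x=0
t16.Δ2 z=1 r=1 clk=1 n0=0 u=1 x=1
t16.Δ3 z=1 r=1 clk=1 n0=1 u=1 x=1
t17.Δ0 z=1 r=1 clk=1 n0=1 u=1 x=1
t17.Δ1 z=1 r=1 clk=0 n0=1 u=1 x=1
t18.Δ0 z=1 r=1 clk=0 n0=1 u=1 x=1
t18.Δ1 z=1 r=1 clk=1 n0=1 u=1 x=1
t18.Δ2 z=1 r=1 clk=1 n0=1 u=1 x=0
t18.Δ3 z=1 r=1 clk=1 n0=0 u=1 x=0

1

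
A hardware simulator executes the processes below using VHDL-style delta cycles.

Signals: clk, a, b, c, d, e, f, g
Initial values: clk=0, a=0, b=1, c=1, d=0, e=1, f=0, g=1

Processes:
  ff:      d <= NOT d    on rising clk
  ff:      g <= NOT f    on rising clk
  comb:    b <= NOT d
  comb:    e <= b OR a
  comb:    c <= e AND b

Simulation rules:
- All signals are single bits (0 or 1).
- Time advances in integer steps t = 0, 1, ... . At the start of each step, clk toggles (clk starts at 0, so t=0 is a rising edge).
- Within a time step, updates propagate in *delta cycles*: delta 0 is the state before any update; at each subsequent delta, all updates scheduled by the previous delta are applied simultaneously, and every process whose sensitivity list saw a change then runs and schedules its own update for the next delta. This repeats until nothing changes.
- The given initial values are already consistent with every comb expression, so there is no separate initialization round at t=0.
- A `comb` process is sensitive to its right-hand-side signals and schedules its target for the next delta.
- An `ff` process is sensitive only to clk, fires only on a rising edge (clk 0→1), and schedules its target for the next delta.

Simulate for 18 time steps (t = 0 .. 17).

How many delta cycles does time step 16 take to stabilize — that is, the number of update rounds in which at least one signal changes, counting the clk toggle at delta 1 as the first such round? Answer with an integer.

t0.Δ0 a=0 c=1 clk=0 e=1 f=0 b=1 g=1 d=0
t0.Δ1 a=0 c=1 clk=1 e=1 f=0 b=1 g=1 d=0
t0.Δ2 a=0 c=1 clk=1 e=1 f=0 b=1 g=1 d=1
t0.Δ3 a=0 c=1 clk=1 e=1 f=0 b=0 g=1 d=1
t0.Δ4 a=0 c=0 clk=1 e=0 f=0 b=0 g=1 d=1
t1.Δ0 a=0 c=0 clk=1 e=0 f=0 b=0 g=1 d=1
t1.Δ1 a=0 c=0 clk=0 e=0 f=0 b=0 g=1 d=1
t2.Δ0 a=0 c=0 clk=0 e=0 f=0 b=0 g=1 d=1
t2.Δ1 a=0 c=0 clk=1 e=0 f=0 b=0 g=1 d=1
t2.Δ2 a=0 c=0 clk=1 e=0 f=0 b=0 g=1 d=0
t2.Δ3 a=0 c=0 clk=1 e=0 f=0 b=1 g=1 d=0
t2.Δ4 a=0 c=0 clk=1 e=1 f=0 b=1 g=1 d=0
t2.Δ5 a=0 c=1 clk=1 e=1 f=0 b=1 g=1 d=0
t3.Δ0 a=0 c=1 clk=1 e=1 f=0 b=1 g=1 d=0
t3.Δ1 a=0 c=1 clk=0 e=1 f=0 b=1 g=1 d=0
t4.Δ0 a=0 c=1 clk=0 e=1 f=0 b=1 g=1 d=0
t4.Δ1 a=0 c=1 clk=1 e=1 f=0 b=1 g=1 d=0
t4.Δ2 a=0 c=1 clk=1 e=1 f=0 b=1 g=1 d=1
t4.Δ3 a=0 c=1 clk=1 e=1 f=0 b=0 g=1 d=1
t4.Δ4 a=0 c=0 clk=1 e=0 f=0 b=0 g=1 d=1
t5.Δ0 a=0 c=0 clk=1 e=0 f=0 b=0 g=1 d=1
t5.Δ1 a=0 c=0 clk=0 e=0 f=0 b=0 g=1 d=1
t6.Δ0 a=0 c=0 clk=0 e=0 f=0 b=0 g=1 d=1
t6.Δ1 a=0 c=0 clk=1 e=0 f=0 b=0 g=1 d=1
t6.Δ2 a=0 c=0 clk=1 e=0 f=0 b=0 g=1 d=0
t6.Δ3 a=0 c=0 clk=1 e=0 f=0 b=1 g=1 d=0
t6.Δ4 a=0 c=0 clk=1 e=1 f=0 b=1 g=1 d=0
t6.Δ5 a=0 c=1 clk=1 e=1 f=0 b=1 g=1 d=0
t7.Δ0 a=0 c=1 clk=1 e=1 f=0 b=1 g=1 d=0
t7.Δ1 a=0 c=1 clk=0 e=1 f=0 b=1 g=1 d=0
t8.Δ0 a=0 c=1 clk=0 e=1 f=0 b=1 g=1 d=0
t8.Δ1 a=0 c=1 clk=1 e=1 f=0 b=1 g=1 d=0
t8.Δ2 a=0 c=1 clk=1 e=1 f=0 b=1 g=1 d=1
t8.Δ3 a=0 c=1 clk=1 e=1 f=0 b=0 g=1 d=1
t8.Δ4 a=0 c=0 clk=1 e=0 f=0 b=0 g=1 d=1
t9.Δ0 a=0 c=0 clk=1 e=0 f=0 b=0 g=1 d=1
t9.Δ1 a=0 c=0 clk=0 e=0 f=0 b=0 g=1 d=1
t10.Δ0 a=0 c=0 clk=0 e=0 f=0 b=0 g=1 d=1
t10.Δ1 a=0 c=0 clk=1 e=0 f=0 b=0 g=1 d=1
t10.Δ2 a=0 c=0 clk=1 e=0 f=0 b=0 g=1 d=0
t10.Δ3 a=0 c=0 clk=1 e=0 f=0 b=1 g=1 d=0
t10.Δ4 a=0 c=0 clk=1 e=1 f=0 b=1 g=1 d=0
t10.Δ5 a=0 c=1 clk=1 e=1 f=0 b=1 g=1 d=0
t11.Δ0 a=0 c=1 clk=1 e=1 f=0 b=1 g=1 d=0
t11.Δ1 a=0 c=1 clk=0 e=1 f=0 b=1 g=1 d=0
t12.Δ0 a=0 c=1 clk=0 e=1 f=0 b=1 g=1 d=0
t12.Δ1 a=0 c=1 clk=1 e=1 f=0 b=1 g=1 d=0
t12.Δ2 a=0 c=1 clk=1 e=1 f=0 b=1 g=1 d=1
t12.Δ3 a=0 c=1 clk=1 e=1 f=0 b=0 g=1 d=1
t12.Δ4 a=0 c=0 clk=1 e=0 f=0 b=0 g=1 d=1
t13.Δ0 a=0 c=0 clk=1 e=0 f=0 b=0 g=1 d=1
t13.Δ1 a=0 c=0 clk=0 e=0 f=0 b=0 g=1 d=1
t14.Δ0 a=0 c=0 clk=0 e=0 f=0 b=0 g=1 d=1
t14.Δ1 a=0 c=0 clk=1 e=0 f=0 b=0 g=1 d=1
t14.Δ2 a=0 c=0 clk=1 e=0 f=0 b=0 g=1 d=0
t14.Δ3 a=0 c=0 clk=1 e=0 f=0 b=1 g=1 d=0
t14.Δ4 a=0 c=0 clk=1 e=1 f=0 b=1 g=1 d=0
t14.Δ5 a=0 c=1 clk=1 e=1 f=0 b=1 g=1 d=0
t15.Δ0 a=0 c=1 clk=1 e=1 f=0 b=1 g=1 d=0
t15.Δ1 a=0 c=1 clk=0 e=1 f=0 b=1 g=1 d=0
t16.Δ0 a=0 c=1 clk=0 e=1 f=0 b=1 g=1 d=0
t16.Δ1 a=0 c=1 clk=1 e=1 f=0 b=1 g=1 d=0
t16.Δ2 a=0 c=1 clk=1 e=1 f=0 b=1 g=1 d=1
t16.Δ3 a=0 c=1 clk=1 e=1 f=0 b=0 g=1 d=1
t16.Δ4 a=0 c=0 clk=1 e=0 f=0 b=0 g=1 d=1
t17.Δ0 a=0 c=0 clk=1 e=0 f=0 b=0 g=1 d=1
t17.Δ1 a=0 c=0 clk=0 e=0 f=0 b=0 g=1 d=1

4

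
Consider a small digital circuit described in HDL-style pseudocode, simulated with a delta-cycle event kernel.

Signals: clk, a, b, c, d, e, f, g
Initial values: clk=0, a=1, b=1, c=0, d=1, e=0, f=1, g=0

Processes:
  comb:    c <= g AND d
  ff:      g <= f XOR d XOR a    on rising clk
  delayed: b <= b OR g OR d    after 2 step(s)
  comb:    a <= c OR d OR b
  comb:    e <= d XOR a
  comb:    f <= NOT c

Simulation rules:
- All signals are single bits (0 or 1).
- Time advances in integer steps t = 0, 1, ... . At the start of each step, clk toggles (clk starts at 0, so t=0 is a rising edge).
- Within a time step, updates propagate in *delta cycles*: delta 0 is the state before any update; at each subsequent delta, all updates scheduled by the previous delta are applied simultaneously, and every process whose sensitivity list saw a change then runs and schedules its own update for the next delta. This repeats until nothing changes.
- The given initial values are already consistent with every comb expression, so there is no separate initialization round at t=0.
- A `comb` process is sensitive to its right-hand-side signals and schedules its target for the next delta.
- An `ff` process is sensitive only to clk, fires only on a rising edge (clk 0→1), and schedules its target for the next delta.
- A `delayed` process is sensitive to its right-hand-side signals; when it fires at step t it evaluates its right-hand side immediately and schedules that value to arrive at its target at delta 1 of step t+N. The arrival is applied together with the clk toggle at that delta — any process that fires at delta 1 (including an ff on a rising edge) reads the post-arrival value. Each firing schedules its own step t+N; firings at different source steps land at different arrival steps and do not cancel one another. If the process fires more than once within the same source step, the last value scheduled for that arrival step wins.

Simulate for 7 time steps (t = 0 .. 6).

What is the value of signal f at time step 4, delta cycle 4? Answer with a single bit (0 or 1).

0

[bits: e,a,clk,c,f,d,g,b]
t=0: Δ0=01001101 Δ1=01101101 Δ2=01101111 Δ3=01111111 Δ4=01110111 | 4Δ
t=1: Δ0=01110111 Δ1=01010111 | 1Δ
t=2: Δ0=01010111 Δ1=01110111 Δ2=01110101 Δ3=01100101 Δ4=01101101 | 4Δ
t=3: Δ0=01101101 Δ1=01001101 | 1Δ
t=4: Δ0=01001101 Δ1=01101101 Δ2=01101111 Δ3=01111111 Δ4=01110111 | 4Δ
t=5: Δ0=01110111 Δ1=01010111 | 1Δ
t=6: Δ0=01010111 Δ1=01110111 Δ2=01110101 Δ3=01100101 Δ4=01101101 | 4Δ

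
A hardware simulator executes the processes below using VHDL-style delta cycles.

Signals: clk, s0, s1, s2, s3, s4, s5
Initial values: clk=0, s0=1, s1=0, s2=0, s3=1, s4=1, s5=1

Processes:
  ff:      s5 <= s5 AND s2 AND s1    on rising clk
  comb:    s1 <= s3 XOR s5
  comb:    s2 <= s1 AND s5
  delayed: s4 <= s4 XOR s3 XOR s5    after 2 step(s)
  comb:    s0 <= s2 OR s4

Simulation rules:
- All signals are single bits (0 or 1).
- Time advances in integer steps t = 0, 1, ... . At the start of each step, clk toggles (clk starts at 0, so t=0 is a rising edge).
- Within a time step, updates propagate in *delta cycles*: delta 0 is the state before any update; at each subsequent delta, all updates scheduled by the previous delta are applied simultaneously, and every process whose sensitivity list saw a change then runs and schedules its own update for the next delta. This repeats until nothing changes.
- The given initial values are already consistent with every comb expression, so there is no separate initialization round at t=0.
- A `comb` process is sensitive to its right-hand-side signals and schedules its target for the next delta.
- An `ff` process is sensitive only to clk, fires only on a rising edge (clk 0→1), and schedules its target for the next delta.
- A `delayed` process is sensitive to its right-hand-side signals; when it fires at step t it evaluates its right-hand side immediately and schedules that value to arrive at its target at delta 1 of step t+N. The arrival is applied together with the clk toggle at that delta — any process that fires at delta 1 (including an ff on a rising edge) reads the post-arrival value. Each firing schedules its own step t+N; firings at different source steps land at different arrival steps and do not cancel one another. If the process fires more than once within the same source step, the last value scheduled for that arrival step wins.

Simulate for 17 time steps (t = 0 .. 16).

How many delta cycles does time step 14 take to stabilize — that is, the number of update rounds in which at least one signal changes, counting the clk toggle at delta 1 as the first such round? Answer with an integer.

t0.Δ0 s2=0 s3=1 s5=1 s0=1 s1=0 clk=0 s4=1
t0.Δ1 s2=0 s3=1 s5=1 s0=1 s1=0 clk=1 s4=1
t0.Δ2 s2=0 s3=1 s5=0 s0=1 s1=0 clk=1 s4=1
t0.Δ3 s2=0 s3=1 s5=0 s0=1 s1=1 clk=1 s4=1
t1.Δ0 s2=0 s3=1 s5=0 s0=1 s1=1 clk=1 s4=1
t1.Δ1 s2=0 s3=1 s5=0 s0=1 s1=1 clk=0 s4=1
t2.Δ0 s2=0 s3=1 s5=0 s0=1 s1=1 clk=0 s4=1
t2.Δ1 s2=0 s3=1 s5=0 s0=1 s1=1 clk=1 s4=0
t2.Δ2 s2=0 s3=1 s5=0 s0=0 s1=1 clk=1 s4=0
t3.Δ0 s2=0 s3=1 s5=0 s0=0 s1=1 clk=1 s4=0
t3.Δ1 s2=0 s3=1 s5=0 s0=0 s1=1 clk=0 s4=0
t4.Δ0 s2=0 s3=1 s5=0 s0=0 s1=1 clk=0 s4=0
t4.Δ1 s2=0 s3=1 s5=0 s0=0 s1=1 clk=1 s4=1
t4.Δ2 s2=0 s3=1 s5=0 s0=1 s1=1 clk=1 s4=1
t5.Δ0 s2=0 s3=1 s5=0 s0=1 s1=1 clk=1 s4=1
t5.Δ1 s2=0 s3=1 s5=0 s0=1 s1=1 clk=0 s4=1
t6.Δ0 s2=0 s3=1 s5=0 s0=1 s1=1 clk=0 s4=1
t6.Δ1 s2=0 s3=1 s5=0 s0=1 s1=1 clk=1 s4=0
t6.Δ2 s2=0 s3=1 s5=0 s0=0 s1=1 clk=1 s4=0
t7.Δ0 s2=0 s3=1 s5=0 s0=0 s1=1 clk=1 s4=0
t7.Δ1 s2=0 s3=1 s5=0 s0=0 s1=1 clk=0 s4=0
t8.Δ0 s2=0 s3=1 s5=0 s0=0 s1=1 clk=0 s4=0
t8.Δ1 s2=0 s3=1 s5=0 s0=0 s1=1 clk=1 s4=1
t8.Δ2 s2=0 s3=1 s5=0 s0=1 s1=1 clk=1 s4=1
t9.Δ0 s2=0 s3=1 s5=0 s0=1 s1=1 clk=1 s4=1
t9.Δ1 s2=0 s3=1 s5=0 s0=1 s1=1 clk=0 s4=1
t10.Δ0 s2=0 s3=1 s5=0 s0=1 s1=1 clk=0 s4=1
t10.Δ1 s2=0 s3=1 s5=0 s0=1 s1=1 clk=1 s4=0
t10.Δ2 s2=0 s3=1 s5=0 s0=0 s1=1 clk=1 s4=0
t11.Δ0 s2=0 s3=1 s5=0 s0=0 s1=1 clk=1 s4=0
t11.Δ1 s2=0 s3=1 s5=0 s0=0 s1=1 clk=0 s4=0
t12.Δ0 s2=0 s3=1 s5=0 s0=0 s1=1 clk=0 s4=0
t12.Δ1 s2=0 s3=1 s5=0 s0=0 s1=1 clk=1 s4=1
t12.Δ2 s2=0 s3=1 s5=0 s0=1 s1=1 clk=1 s4=1
t13.Δ0 s2=0 s3=1 s5=0 s0=1 s1=1 clk=1 s4=1
t13.Δ1 s2=0 s3=1 s5=0 s0=1 s1=1 clk=0 s4=1
t14.Δ0 s2=0 s3=1 s5=0 s0=1 s1=1 clk=0 s4=1
t14.Δ1 s2=0 s3=1 s5=0 s0=1 s1=1 clk=1 s4=0
t14.Δ2 s2=0 s3=1 s5=0 s0=0 s1=1 clk=1 s4=0
t15.Δ0 s2=0 s3=1 s5=0 s0=0 s1=1 clk=1 s4=0
t15.Δ1 s2=0 s3=1 s5=0 s0=0 s1=1 clk=0 s4=0
t16.Δ0 s2=0 s3=1 s5=0 s0=0 s1=1 clk=0 s4=0
t16.Δ1 s2=0 s3=1 s5=0 s0=0 s1=1 clk=1 s4=1
t16.Δ2 s2=0 s3=1 s5=0 s0=1 s1=1 clk=1 s4=1

2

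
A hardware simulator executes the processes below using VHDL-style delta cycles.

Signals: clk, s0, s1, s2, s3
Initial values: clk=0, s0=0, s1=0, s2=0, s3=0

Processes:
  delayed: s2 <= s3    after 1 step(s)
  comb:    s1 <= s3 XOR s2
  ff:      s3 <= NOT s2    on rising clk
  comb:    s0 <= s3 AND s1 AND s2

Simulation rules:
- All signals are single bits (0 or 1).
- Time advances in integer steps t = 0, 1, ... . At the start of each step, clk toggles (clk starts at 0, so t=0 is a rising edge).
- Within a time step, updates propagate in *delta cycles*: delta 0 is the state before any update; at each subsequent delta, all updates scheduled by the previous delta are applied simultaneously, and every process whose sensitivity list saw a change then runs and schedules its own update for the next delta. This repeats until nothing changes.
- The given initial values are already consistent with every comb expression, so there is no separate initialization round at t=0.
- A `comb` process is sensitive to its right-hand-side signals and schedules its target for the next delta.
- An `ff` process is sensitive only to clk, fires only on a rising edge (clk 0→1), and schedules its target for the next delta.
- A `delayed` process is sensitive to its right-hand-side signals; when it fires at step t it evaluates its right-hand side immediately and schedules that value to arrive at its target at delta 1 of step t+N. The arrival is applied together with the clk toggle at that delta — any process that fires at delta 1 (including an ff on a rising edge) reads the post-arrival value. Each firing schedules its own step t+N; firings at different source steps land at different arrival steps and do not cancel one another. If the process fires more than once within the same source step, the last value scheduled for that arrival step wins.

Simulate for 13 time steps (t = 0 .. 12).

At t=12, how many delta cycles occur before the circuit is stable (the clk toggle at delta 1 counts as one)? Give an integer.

t0.Δ0 s3=0 s2=0 s1=0 s0=0 clk=0
t0.Δ1 s3=0 s2=0 s1=0 s0=0 clk=1
t0.Δ2 s3=1 s2=0 s1=0 s0=0 clk=1
t0.Δ3 s3=1 s2=0 s1=1 s0=0 clk=1
t1.Δ0 s3=1 s2=0 s1=1 s0=0 clk=1
t1.Δ1 s3=1 s2=1 s1=1 s0=0 clk=0
t1.Δ2 s3=1 s2=1 s1=0 s0=1 clk=0
t1.Δ3 s3=1 s2=1 s1=0 s0=0 clk=0
t2.Δ0 s3=1 s2=1 s1=0 s0=0 clk=0
t2.Δ1 s3=1 s2=1 s1=0 s0=0 clk=1
t2.Δ2 s3=0 s2=1 s1=0 s0=0 clk=1
t2.Δ3 s3=0 s2=1 s1=1 s0=0 clk=1
t3.Δ0 s3=0 s2=1 s1=1 s0=0 clk=1
t3.Δ1 s3=0 s2=0 s1=1 s0=0 clk=0
t3.Δ2 s3=0 s2=0 s1=0 s0=0 clk=0
t4.Δ0 s3=0 s2=0 s1=0 s0=0 clk=0
t4.Δ1 s3=0 s2=0 s1=0 s0=0 clk=1
t4.Δ2 s3=1 s2=0 s1=0 s0=0 clk=1
t4.Δ3 s3=1 s2=0 s1=1 s0=0 clk=1
t5.Δ0 s3=1 s2=0 s1=1 s0=0 clk=1
t5.Δ1 s3=1 s2=1 s1=1 s0=0 clk=0
t5.Δ2 s3=1 s2=1 s1=0 s0=1 clk=0
t5.Δ3 s3=1 s2=1 s1=0 s0=0 clk=0
t6.Δ0 s3=1 s2=1 s1=0 s0=0 clk=0
t6.Δ1 s3=1 s2=1 s1=0 s0=0 clk=1
t6.Δ2 s3=0 s2=1 s1=0 s0=0 clk=1
t6.Δ3 s3=0 s2=1 s1=1 s0=0 clk=1
t7.Δ0 s3=0 s2=1 s1=1 s0=0 clk=1
t7.Δ1 s3=0 s2=0 s1=1 s0=0 clk=0
t7.Δ2 s3=0 s2=0 s1=0 s0=0 clk=0
t8.Δ0 s3=0 s2=0 s1=0 s0=0 clk=0
t8.Δ1 s3=0 s2=0 s1=0 s0=0 clk=1
t8.Δ2 s3=1 s2=0 s1=0 s0=0 clk=1
t8.Δ3 s3=1 s2=0 s1=1 s0=0 clk=1
t9.Δ0 s3=1 s2=0 s1=1 s0=0 clk=1
t9.Δ1 s3=1 s2=1 s1=1 s0=0 clk=0
t9.Δ2 s3=1 s2=1 s1=0 s0=1 clk=0
t9.Δ3 s3=1 s2=1 s1=0 s0=0 clk=0
t10.Δ0 s3=1 s2=1 s1=0 s0=0 clk=0
t10.Δ1 s3=1 s2=1 s1=0 s0=0 clk=1
t10.Δ2 s3=0 s2=1 s1=0 s0=0 clk=1
t10.Δ3 s3=0 s2=1 s1=1 s0=0 clk=1
t11.Δ0 s3=0 s2=1 s1=1 s0=0 clk=1
t11.Δ1 s3=0 s2=0 s1=1 s0=0 clk=0
t11.Δ2 s3=0 s2=0 s1=0 s0=0 clk=0
t12.Δ0 s3=0 s2=0 s1=0 s0=0 clk=0
t12.Δ1 s3=0 s2=0 s1=0 s0=0 clk=1
t12.Δ2 s3=1 s2=0 s1=0 s0=0 clk=1
t12.Δ3 s3=1 s2=0 s1=1 s0=0 clk=1

3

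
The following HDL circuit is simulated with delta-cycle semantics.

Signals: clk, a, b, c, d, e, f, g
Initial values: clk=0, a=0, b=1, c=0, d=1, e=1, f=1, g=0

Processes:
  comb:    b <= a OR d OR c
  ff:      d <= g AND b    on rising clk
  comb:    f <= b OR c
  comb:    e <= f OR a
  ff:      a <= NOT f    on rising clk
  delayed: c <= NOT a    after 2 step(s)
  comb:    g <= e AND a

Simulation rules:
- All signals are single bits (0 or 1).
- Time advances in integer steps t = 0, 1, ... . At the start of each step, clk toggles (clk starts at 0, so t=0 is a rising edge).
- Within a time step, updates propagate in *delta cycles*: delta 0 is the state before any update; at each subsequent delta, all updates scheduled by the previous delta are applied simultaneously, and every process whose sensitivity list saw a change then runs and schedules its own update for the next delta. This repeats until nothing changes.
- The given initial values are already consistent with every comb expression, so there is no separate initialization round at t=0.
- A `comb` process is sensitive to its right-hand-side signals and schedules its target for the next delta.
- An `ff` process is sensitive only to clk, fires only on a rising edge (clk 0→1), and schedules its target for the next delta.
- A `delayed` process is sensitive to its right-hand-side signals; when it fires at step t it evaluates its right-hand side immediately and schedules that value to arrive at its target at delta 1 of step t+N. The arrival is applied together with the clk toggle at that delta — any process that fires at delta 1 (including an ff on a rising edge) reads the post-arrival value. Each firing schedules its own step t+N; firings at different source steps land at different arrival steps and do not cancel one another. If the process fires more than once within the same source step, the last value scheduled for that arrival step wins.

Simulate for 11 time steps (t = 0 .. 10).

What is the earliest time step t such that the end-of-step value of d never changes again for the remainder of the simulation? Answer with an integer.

t=0 Δ0: clk=0 d=1 b=1 c=0 e=1 f=1 g=0 a=0
  Δ1: clk:0→1
  Δ2: d:1→0
  Δ3: b:1→0
  Δ4: f:1→0
  Δ5: e:1→0
  (5Δ to stable)
t=1 Δ0: clk=1 d=0 b=0 c=0 e=0 f=0 g=0 a=0
  Δ1: clk:1→0
  (1Δ to stable)
t=2 Δ0: clk=0 d=0 b=0 c=0 e=0 f=0 g=0 a=0
  Δ1: clk:0→1
  Δ2: a:0→1
  Δ3: b:0→1, e:0→1
  Δ4: f:0→1, g:0→1
  (4Δ to stable)
t=3 Δ0: clk=1 d=0 b=1 c=0 e=1 f=1 g=1 a=1
  Δ1: clk:1→0
  (1Δ to stable)
t=4 Δ0: clk=0 d=0 b=1 c=0 e=1 f=1 g=1 a=1
  Δ1: clk:0→1
  Δ2: d:0→1, a:1→0
  Δ3: g:1→0
  (3Δ to stable)
t=5 Δ0: clk=1 d=1 b=1 c=0 e=1 f=1 g=0 a=0
  Δ1: clk:1→0
  (1Δ to stable)
t=6 Δ0: clk=0 d=1 b=1 c=0 e=1 f=1 g=0 a=0
  Δ1: clk:0→1, c:0→1
  Δ2: d:1→0
  (2Δ to stable)
t=7 Δ0: clk=1 d=0 b=1 c=1 e=1 f=1 g=0 a=0
  Δ1: clk:1→0
  (1Δ to stable)
t=8 Δ0: clk=0 d=0 b=1 c=1 e=1 f=1 g=0 a=0
  Δ1: clk:0→1
  (1Δ to stable)
t=9 Δ0: clk=1 d=0 b=1 c=1 e=1 f=1 g=0 a=0
  Δ1: clk:1→0
  (1Δ to stable)
t=10 Δ0: clk=0 d=0 b=1 c=1 e=1 f=1 g=0 a=0
  Δ1: clk:0→1
  (1Δ to stable)

6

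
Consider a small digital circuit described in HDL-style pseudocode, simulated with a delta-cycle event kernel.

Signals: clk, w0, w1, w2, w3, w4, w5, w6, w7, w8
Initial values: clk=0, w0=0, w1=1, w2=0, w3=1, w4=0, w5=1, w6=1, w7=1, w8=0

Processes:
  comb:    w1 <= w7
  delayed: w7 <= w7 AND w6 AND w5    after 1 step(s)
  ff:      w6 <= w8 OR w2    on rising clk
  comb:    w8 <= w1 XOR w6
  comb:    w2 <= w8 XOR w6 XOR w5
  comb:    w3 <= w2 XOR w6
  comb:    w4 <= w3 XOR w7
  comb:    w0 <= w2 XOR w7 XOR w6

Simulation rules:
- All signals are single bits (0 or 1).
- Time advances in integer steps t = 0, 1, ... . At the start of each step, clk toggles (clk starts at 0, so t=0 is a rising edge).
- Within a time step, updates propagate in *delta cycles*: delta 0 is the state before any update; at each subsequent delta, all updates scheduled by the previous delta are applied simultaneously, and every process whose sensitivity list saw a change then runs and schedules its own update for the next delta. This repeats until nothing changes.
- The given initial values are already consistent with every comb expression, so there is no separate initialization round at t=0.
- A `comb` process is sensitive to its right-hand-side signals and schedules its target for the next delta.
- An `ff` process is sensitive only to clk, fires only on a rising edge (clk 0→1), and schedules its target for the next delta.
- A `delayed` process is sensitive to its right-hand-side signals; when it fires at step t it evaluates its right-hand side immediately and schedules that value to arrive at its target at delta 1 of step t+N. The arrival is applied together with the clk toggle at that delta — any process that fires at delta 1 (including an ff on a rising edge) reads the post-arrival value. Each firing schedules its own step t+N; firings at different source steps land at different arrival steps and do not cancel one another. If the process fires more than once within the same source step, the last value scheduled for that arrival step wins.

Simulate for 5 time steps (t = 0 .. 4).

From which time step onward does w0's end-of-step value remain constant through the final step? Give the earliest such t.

2

t=0 Δ0: w6=1 w0=0 w4=0 clk=0 w3=1 w7=1 w2=0 w5=1 w1=1 w8=0
  Δ1: clk:0→1
  Δ2: w6:1→0
  Δ3: w0:0→1, w3:1→0, w2:0→1, w8:0→1
  Δ4: w0:1→0, w4:0→1, w3:0→1, w2:1→0
  Δ5: w0:0→1, w4:1→0, w3:1→0
  Δ6: w4:0→1
  (6Δ to stable)
t=1 Δ0: w6=0 w0=1 w4=1 clk=1 w3=0 w7=1 w2=0 w5=1 w1=1 w8=1
  Δ1: clk:1→0, w7:1→0
  Δ2: w0:1→0, w4:1→0, w1:1→0
  Δ3: w8:1→0
  Δ4: w2:0→1
  Δ5: w0:0→1, w3:0→1
  Δ6: w4:0→1
  (6Δ to stable)
t=2 Δ0: w6=0 w0=1 w4=1 clk=0 w3=1 w7=0 w2=1 w5=1 w1=0 w8=0
  Δ1: clk:0→1
  Δ2: w6:0→1
  Δ3: w0:1→0, w3:1→0, w2:1→0, w8:0→1
  Δ4: w0:0→1, w4:1→0, w3:0→1, w2:0→1
  Δ5: w0:1→0, w4:0→1, w3:1→0
  Δ6: w4:1→0
  (6Δ to stable)
t=3 Δ0: w6=1 w0=0 w4=0 clk=1 w3=0 w7=0 w2=1 w5=1 w1=0 w8=1
  Δ1: clk:1→0
  (1Δ to stable)
t=4 Δ0: w6=1 w0=0 w4=0 clk=0 w3=0 w7=0 w2=1 w5=1 w1=0 w8=1
  Δ1: clk:0→1
  (1Δ to stable)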